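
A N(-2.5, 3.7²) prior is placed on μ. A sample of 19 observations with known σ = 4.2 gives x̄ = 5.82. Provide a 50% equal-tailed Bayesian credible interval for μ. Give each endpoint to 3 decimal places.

Posterior precision = 1/3.7² + 19/4.2² = 0.0730 + 1.0771 = 1.1501, so posterior SD = 0.9324.
Posterior mean = (-2.5/3.7² + 19·5.82/4.2²) / 1.1501 = 5.2916.
Interval: 5.2916 ± 0.674 × 0.9324 → [4.663, 5.921].

[4.663, 5.921]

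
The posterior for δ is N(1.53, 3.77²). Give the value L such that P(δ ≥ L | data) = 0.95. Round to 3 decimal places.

-4.671

Need L with P(δ ≥ L) = 0.95: L = 1.53 − z_{0.05}·3.77.
z = 1.645; L = 1.53 − 1.645 × 3.77 = -4.671.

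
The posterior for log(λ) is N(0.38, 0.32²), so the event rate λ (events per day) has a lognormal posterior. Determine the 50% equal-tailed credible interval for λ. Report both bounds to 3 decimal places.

[1.178, 1.815]

On the log scale the 50% interval is 0.38 ± 0.674 × 0.32 = [0.1642, 0.5958].
Exponentiate: [e^0.1642, e^0.5958] = [1.178, 1.815].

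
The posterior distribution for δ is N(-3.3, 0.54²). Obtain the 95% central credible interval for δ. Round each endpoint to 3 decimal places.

The posterior is symmetric, so the 95% equal-tailed interval is δ = -3.3 ± z·0.54 with z = 1.960.
Half-width: 1.960 × 0.54 = 1.058.
-3.3 − 1.058 = -4.358; -3.3 + 1.058 = -2.242.

[-4.358, -2.242]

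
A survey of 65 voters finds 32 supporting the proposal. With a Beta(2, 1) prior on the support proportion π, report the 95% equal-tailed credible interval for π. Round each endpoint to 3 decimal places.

[0.382, 0.618]

Posterior: Beta(2+32, 1+33) = Beta(34, 34).
Equal-tailed 95% interval: the 0.025 and 0.975 quantiles of Beta(34, 34).
Posterior mean ≈ 0.500, SD ≈ 0.060; a Normal approximation gives roughly [0.382, 0.618].
Exact: F⁻¹(0.025) = 0.382; F⁻¹(0.975) = 0.618.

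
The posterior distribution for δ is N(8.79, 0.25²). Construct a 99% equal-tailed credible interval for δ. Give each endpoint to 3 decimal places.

[8.146, 9.434]

The posterior is symmetric, so the 99% equal-tailed interval is δ = 8.79 ± z·0.25 with z = 2.576.
Half-width: 2.576 × 0.25 = 0.644.
8.79 − 0.644 = 8.146; 8.79 + 0.644 = 9.434.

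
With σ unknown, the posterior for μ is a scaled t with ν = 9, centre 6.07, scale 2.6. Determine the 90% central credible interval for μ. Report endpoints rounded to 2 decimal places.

[1.30, 10.84]

The t_9 distribution is symmetric; the 90% interval is 6.07 ± t·2.6 with t_{0.95,9} = 1.833.
Half-width: 1.833 × 2.6 = 4.77.
6.07 − 4.77 = 1.30; 6.07 + 4.77 = 10.84.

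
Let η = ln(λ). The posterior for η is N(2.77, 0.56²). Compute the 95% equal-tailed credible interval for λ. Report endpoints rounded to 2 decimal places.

On the log scale the 95% interval is 2.77 ± 1.960 × 0.56 = [1.6724, 3.8676].
Exponentiate: [e^1.6724, e^3.8676] = [5.33, 47.83].

[5.33, 47.83]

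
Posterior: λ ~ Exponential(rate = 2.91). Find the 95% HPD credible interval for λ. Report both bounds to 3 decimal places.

[0.000, 1.029]

The exponential density is strictly decreasing on [0, ∞), so the HPD interval is anchored at 0: [0, q] with P(λ ≤ q) = 0.95.
q = −ln(1 − 0.95) / 2.91 = 2.9957 / 2.91 = 1.029.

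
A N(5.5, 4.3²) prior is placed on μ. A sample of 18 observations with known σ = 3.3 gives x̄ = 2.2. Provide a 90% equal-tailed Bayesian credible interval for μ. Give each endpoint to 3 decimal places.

[1.046, 3.564]

Posterior precision = 1/4.3² + 18/3.3² = 0.0541 + 1.6529 = 1.7070, so posterior SD = 0.7654.
Posterior mean = (5.5/4.3² + 18·2.2/3.3²) / 1.7070 = 2.3046.
Interval: 2.3046 ± 1.645 × 0.7654 → [1.046, 3.564].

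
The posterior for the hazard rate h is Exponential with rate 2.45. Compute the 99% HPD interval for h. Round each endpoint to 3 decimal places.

[0.000, 1.880]

The exponential density is strictly decreasing on [0, ∞), so the HPD interval is anchored at 0: [0, q] with P(h ≤ q) = 0.99.
q = −ln(1 − 0.99) / 2.45 = 4.6052 / 2.45 = 1.880.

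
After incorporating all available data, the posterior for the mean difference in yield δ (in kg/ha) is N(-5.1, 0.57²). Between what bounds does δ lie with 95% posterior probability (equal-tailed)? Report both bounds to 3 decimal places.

[-6.217, -3.983]

The posterior is symmetric, so the 95% equal-tailed interval is δ = -5.1 ± z·0.57 with z = 1.960.
Half-width: 1.960 × 0.57 = 1.117.
-5.1 − 1.117 = -6.217; -5.1 + 1.117 = -3.983.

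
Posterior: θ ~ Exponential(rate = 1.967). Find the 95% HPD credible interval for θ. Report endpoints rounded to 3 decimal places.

The exponential density is strictly decreasing on [0, ∞), so the HPD interval is anchored at 0: [0, q] with P(θ ≤ q) = 0.95.
q = −ln(1 − 0.95) / 1.967 = 2.9957 / 1.967 = 1.523.

[0.000, 1.523]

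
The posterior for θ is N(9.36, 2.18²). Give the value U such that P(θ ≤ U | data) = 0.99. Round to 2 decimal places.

14.43

Need U with P(θ ≤ U) = 0.99: U = 9.36 + z_{0.01}·2.18.
z = 2.326; U = 9.36 + 2.326 × 2.18 = 14.43.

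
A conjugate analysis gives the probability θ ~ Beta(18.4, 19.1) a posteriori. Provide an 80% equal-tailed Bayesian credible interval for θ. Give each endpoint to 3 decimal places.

[0.387, 0.595]

Posterior: Beta(18.4, 19.1).
Equal-tailed 80% interval: the 0.1 and 0.9 quantiles of Beta(18.4, 19.1).
Posterior mean ≈ 0.491, SD ≈ 0.081; a Normal approximation gives roughly [0.387, 0.594].
Exact: F⁻¹(0.1) = 0.387; F⁻¹(0.9) = 0.595.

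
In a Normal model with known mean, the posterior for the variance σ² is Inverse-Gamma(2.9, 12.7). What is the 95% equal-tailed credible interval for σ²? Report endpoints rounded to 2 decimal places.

[1.80, 22.05]

Inverse-Gamma(2.9, 12.7) quantiles: F⁻¹(0.025) and F⁻¹(0.975).
Equivalently, 1/σ² ~ Gamma(2.9, rate = 12.7); invert its 0.975 and 0.025 quantiles.
Posterior mean ≈ 6.68, SD ≈ 7.05; a Normal approximation gives roughly [-7.13, 20.49].
Exact: lower = 1.80; upper = 22.05.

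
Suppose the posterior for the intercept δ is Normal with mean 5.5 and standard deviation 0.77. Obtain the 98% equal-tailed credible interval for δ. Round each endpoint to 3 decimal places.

[3.709, 7.291]

The posterior is symmetric, so the 98% equal-tailed interval is δ = 5.5 ± z·0.77 with z = 2.326.
Half-width: 2.326 × 0.77 = 1.791.
5.5 − 1.791 = 3.709; 5.5 + 1.791 = 7.291.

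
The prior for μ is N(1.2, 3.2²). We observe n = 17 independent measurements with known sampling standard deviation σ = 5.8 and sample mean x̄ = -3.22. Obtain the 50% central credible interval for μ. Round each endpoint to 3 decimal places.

Posterior precision = 1/3.2² + 17/5.8² = 0.0977 + 0.5054 = 0.6030, so posterior SD = 1.2878.
Posterior mean = (1.2/3.2² + 17·-3.22/5.8²) / 0.6030 = -2.5042.
Interval: -2.5042 ± 0.674 × 1.2878 → [-3.373, -1.636].

[-3.373, -1.636]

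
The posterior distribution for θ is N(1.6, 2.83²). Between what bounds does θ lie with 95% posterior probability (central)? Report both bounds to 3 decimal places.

The posterior is symmetric, so the 95% equal-tailed interval is θ = 1.6 ± z·2.83 with z = 1.960.
Half-width: 1.960 × 2.83 = 5.547.
1.6 − 5.547 = -3.947; 1.6 + 5.547 = 7.147.

[-3.947, 7.147]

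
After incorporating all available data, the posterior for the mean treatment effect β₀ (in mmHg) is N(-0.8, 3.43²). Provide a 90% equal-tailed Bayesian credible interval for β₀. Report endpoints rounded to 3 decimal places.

The posterior is symmetric, so the 90% equal-tailed interval is β₀ = -0.8 ± z·3.43 with z = 1.645.
Half-width: 1.645 × 3.43 = 5.642.
-0.8 − 5.642 = -6.442; -0.8 + 5.642 = 4.842.

[-6.442, 4.842]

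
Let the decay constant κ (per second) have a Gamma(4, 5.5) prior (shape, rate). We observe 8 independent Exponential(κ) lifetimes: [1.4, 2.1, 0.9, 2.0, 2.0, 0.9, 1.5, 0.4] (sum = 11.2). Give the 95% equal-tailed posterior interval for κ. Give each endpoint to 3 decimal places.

[0.371, 1.179]

Posterior: Gamma(4+8, 5.5+11.2) = Gamma(12, 16.7) (shape, rate).
Equal-tailed 95% interval: Gamma(12, 16.7) quantiles at 0.025 and 0.975.
Posterior mean ≈ 0.719, SD ≈ 0.207; a Normal approximation gives roughly [0.312, 1.125].
Exact: lower = 0.371; upper = 1.179.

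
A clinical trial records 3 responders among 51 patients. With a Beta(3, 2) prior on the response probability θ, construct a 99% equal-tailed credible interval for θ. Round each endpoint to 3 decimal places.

Posterior: Beta(3+3, 2+48) = Beta(6, 50).
Equal-tailed 99% interval: the 0.005 and 0.995 quantiles of Beta(6, 50).
Posterior mean ≈ 0.107, SD ≈ 0.041; a Normal approximation gives roughly [0.002, 0.213].
Exact: F⁻¹(0.005) = 0.029; F⁻¹(0.995) = 0.237.

[0.029, 0.237]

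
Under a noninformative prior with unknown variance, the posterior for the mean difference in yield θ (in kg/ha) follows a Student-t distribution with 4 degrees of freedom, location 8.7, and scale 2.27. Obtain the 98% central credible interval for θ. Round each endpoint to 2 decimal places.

[0.19, 17.21]

The t_4 distribution is symmetric; the 98% interval is 8.7 ± t·2.27 with t_{0.99,4} = 3.747.
Half-width: 3.747 × 2.27 = 8.51.
8.7 − 8.51 = 0.19; 8.7 + 8.51 = 17.21.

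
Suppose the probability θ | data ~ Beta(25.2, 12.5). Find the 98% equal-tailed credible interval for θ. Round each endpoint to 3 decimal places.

[0.482, 0.829]

Posterior: Beta(25.2, 12.5).
Equal-tailed 98% interval: the 0.01 and 0.99 quantiles of Beta(25.2, 12.5).
Posterior mean ≈ 0.668, SD ≈ 0.076; a Normal approximation gives roughly [0.492, 0.844].
Exact: F⁻¹(0.01) = 0.482; F⁻¹(0.99) = 0.829.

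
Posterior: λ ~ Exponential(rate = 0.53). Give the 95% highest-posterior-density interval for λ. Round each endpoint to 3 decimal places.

The exponential density is strictly decreasing on [0, ∞), so the HPD interval is anchored at 0: [0, q] with P(λ ≤ q) = 0.95.
q = −ln(1 − 0.95) / 0.53 = 2.9957 / 0.53 = 5.652.

[0.000, 5.652]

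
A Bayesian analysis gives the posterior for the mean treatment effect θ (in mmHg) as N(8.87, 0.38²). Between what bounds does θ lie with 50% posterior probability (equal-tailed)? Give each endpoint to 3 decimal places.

The posterior is symmetric, so the 50% equal-tailed interval is θ = 8.87 ± z·0.38 with z = 0.674.
Half-width: 0.674 × 0.38 = 0.256.
8.87 − 0.256 = 8.614; 8.87 + 0.256 = 9.126.

[8.614, 9.126]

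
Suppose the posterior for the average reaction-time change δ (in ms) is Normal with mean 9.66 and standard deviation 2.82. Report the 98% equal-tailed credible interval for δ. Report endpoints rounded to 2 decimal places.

The posterior is symmetric, so the 98% equal-tailed interval is δ = 9.66 ± z·2.82 with z = 2.326.
Half-width: 2.326 × 2.82 = 6.56.
9.66 − 6.56 = 3.10; 9.66 + 6.56 = 16.22.

[3.10, 16.22]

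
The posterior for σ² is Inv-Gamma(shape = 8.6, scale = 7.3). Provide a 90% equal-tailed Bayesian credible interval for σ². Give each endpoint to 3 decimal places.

[0.524, 1.656]

Inverse-Gamma(8.6, 7.3) quantiles: F⁻¹(0.05) and F⁻¹(0.95).
Equivalently, 1/σ² ~ Gamma(8.6, rate = 7.3); invert its 0.95 and 0.05 quantiles.
Posterior mean ≈ 0.961, SD ≈ 0.374; a Normal approximation gives roughly [0.346, 1.576].
Exact: lower = 0.524; upper = 1.656.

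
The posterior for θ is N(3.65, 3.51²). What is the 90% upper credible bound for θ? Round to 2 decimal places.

8.15

Need U with P(θ ≤ U) = 0.90: U = 3.65 + z_{0.1}·3.51.
z = 1.282; U = 3.65 + 1.282 × 3.51 = 8.15.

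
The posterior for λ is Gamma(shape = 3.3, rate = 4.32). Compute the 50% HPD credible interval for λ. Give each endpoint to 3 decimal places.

The posterior is unimodal and skewed, so the HPD interval has equal density at both endpoints and is the shortest 50% interval.
Solving f(0.323) = f(0.817) with F(0.817) − F(0.323) = 0.50 gives [0.323, 0.817].
For comparison, the equal-tailed interval is [0.455, 0.991]; the HPD is narrower and shifted toward the mode.

[0.323, 0.817]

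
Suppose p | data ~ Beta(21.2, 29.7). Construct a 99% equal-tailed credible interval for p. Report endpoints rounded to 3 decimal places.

Posterior: Beta(21.2, 29.7).
Equal-tailed 99% interval: the 0.005 and 0.995 quantiles of Beta(21.2, 29.7).
Posterior mean ≈ 0.417, SD ≈ 0.068; a Normal approximation gives roughly [0.240, 0.593].
Exact: F⁻¹(0.005) = 0.249; F⁻¹(0.995) = 0.596.

[0.249, 0.596]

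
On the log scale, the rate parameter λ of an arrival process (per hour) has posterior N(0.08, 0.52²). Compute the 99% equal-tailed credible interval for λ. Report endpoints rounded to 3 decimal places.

[0.284, 4.135]

On the log scale the 99% interval is 0.08 ± 2.576 × 0.52 = [-1.2594, 1.4194].
Exponentiate: [e^-1.2594, e^1.4194] = [0.284, 4.135].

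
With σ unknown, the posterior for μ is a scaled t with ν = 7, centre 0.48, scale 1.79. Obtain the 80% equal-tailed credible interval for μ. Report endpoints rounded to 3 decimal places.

[-2.053, 3.013]

The t_7 distribution is symmetric; the 80% interval is 0.48 ± t·1.79 with t_{0.9,7} = 1.415.
Half-width: 1.415 × 1.79 = 2.533.
0.48 − 2.533 = -2.053; 0.48 + 2.533 = 3.013.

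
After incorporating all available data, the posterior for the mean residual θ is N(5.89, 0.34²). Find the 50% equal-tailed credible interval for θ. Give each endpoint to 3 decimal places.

[5.661, 6.119]

The posterior is symmetric, so the 50% equal-tailed interval is θ = 5.89 ± z·0.34 with z = 0.674.
Half-width: 0.674 × 0.34 = 0.229.
5.89 − 0.229 = 5.661; 5.89 + 0.229 = 6.119.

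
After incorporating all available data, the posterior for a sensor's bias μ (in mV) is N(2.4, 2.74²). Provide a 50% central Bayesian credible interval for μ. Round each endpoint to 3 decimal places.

The posterior is symmetric, so the 50% equal-tailed interval is μ = 2.4 ± z·2.74 with z = 0.674.
Half-width: 0.674 × 2.74 = 1.848.
2.4 − 1.848 = 0.552; 2.4 + 1.848 = 4.248.

[0.552, 4.248]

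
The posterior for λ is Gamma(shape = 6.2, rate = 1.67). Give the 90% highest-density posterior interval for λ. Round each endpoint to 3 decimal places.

[1.352, 5.984]

The posterior is unimodal and skewed, so the HPD interval has equal density at both endpoints and is the shortest 90% interval.
Solving f(1.352) = f(5.984) with F(5.984) − F(1.352) = 0.90 gives [1.352, 5.984].
For comparison, the equal-tailed interval is [1.644, 6.456]; the HPD is narrower and shifted toward the mode.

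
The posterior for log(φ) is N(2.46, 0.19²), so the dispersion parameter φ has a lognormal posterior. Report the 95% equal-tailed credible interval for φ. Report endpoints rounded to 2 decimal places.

[8.07, 16.99]

On the log scale the 95% interval is 2.46 ± 1.960 × 0.19 = [2.0876, 2.8324].
Exponentiate: [e^2.0876, e^2.8324] = [8.07, 16.99].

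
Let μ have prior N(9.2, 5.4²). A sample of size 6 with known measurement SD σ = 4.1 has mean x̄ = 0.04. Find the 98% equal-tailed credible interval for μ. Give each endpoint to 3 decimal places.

[-2.876, 4.562]

Posterior precision = 1/5.4² + 6/4.1² = 0.0343 + 0.3569 = 0.3912, so posterior SD = 1.5988.
Posterior mean = (9.2/5.4² + 6·0.04/4.1²) / 0.3912 = 0.8429.
Interval: 0.8429 ± 2.326 × 1.5988 → [-2.876, 4.562].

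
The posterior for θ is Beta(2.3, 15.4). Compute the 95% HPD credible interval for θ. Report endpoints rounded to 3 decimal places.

[0.008, 0.282]

The posterior is unimodal and skewed, so the HPD interval has equal density at both endpoints and is the shortest 95% interval.
Solving f(0.008) = f(0.282) with F(0.282) − F(0.008) = 0.95 gives [0.008, 0.282].
For comparison, the equal-tailed interval is [0.021, 0.316]; the HPD is narrower and shifted toward the mode.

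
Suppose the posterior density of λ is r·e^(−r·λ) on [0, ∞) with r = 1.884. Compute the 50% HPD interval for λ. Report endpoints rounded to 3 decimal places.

The exponential density is strictly decreasing on [0, ∞), so the HPD interval is anchored at 0: [0, q] with P(λ ≤ q) = 0.50.
q = −ln(1 − 0.50) / 1.884 = 0.6931 / 1.884 = 0.368.

[0.000, 0.368]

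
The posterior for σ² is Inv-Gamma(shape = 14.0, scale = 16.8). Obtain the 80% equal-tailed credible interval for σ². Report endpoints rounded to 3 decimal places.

Inverse-Gamma(14.0, 16.8) quantiles: F⁻¹(0.1) and F⁻¹(0.9).
Equivalently, 1/σ² ~ Gamma(14.0, rate = 16.8); invert its 0.9 and 0.1 quantiles.
Posterior mean ≈ 1.292, SD ≈ 0.373; a Normal approximation gives roughly [0.814, 1.770].
Exact: lower = 0.886; upper = 1.774.

[0.886, 1.774]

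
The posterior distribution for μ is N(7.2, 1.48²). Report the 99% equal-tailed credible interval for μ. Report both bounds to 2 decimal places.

[3.39, 11.01]

The posterior is symmetric, so the 99% equal-tailed interval is μ = 7.2 ± z·1.48 with z = 2.576.
Half-width: 2.576 × 1.48 = 3.81.
7.2 − 3.81 = 3.39; 7.2 + 3.81 = 11.01.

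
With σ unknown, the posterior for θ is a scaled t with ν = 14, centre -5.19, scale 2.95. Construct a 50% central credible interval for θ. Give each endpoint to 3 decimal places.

The t_14 distribution is symmetric; the 50% interval is -5.19 ± t·2.95 with t_{0.75,14} = 0.692.
Half-width: 0.692 × 2.95 = 2.043.
-5.19 − 2.043 = -7.233; -5.19 + 2.043 = -3.147.

[-7.233, -3.147]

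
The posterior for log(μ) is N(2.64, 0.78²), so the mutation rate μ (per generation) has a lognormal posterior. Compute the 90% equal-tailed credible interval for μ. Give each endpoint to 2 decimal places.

On the log scale the 90% interval is 2.64 ± 1.645 × 0.78 = [1.3570, 3.9230].
Exponentiate: [e^1.3570, e^3.9230] = [3.88, 50.55].

[3.88, 50.55]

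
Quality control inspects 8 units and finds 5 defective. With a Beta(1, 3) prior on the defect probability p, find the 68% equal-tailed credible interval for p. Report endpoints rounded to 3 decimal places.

[0.357, 0.643]

Posterior: Beta(1+5, 3+3) = Beta(6, 6).
Equal-tailed 68% interval: the 0.16 and 0.84 quantiles of Beta(6, 6).
Posterior mean ≈ 0.500, SD ≈ 0.139; a Normal approximation gives roughly [0.362, 0.638].
Exact: F⁻¹(0.16) = 0.357; F⁻¹(0.84) = 0.643.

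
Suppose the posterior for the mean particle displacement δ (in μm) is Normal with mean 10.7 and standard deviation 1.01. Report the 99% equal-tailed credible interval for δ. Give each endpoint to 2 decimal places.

[8.10, 13.30]

The posterior is symmetric, so the 99% equal-tailed interval is δ = 10.7 ± z·1.01 with z = 2.576.
Half-width: 2.576 × 1.01 = 2.60.
10.7 − 2.60 = 8.10; 10.7 + 2.60 = 13.30.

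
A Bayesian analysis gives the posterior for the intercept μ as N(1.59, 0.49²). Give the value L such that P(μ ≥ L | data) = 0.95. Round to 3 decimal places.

0.784

Need L with P(μ ≥ L) = 0.95: L = 1.59 − z_{0.05}·0.49.
z = 1.645; L = 1.59 − 1.645 × 0.49 = 0.784.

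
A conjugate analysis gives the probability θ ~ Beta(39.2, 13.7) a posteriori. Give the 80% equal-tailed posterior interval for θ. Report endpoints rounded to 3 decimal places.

Posterior: Beta(39.2, 13.7).
Equal-tailed 80% interval: the 0.1 and 0.9 quantiles of Beta(39.2, 13.7).
Posterior mean ≈ 0.741, SD ≈ 0.060; a Normal approximation gives roughly [0.665, 0.817].
Exact: F⁻¹(0.1) = 0.662; F⁻¹(0.9) = 0.816.

[0.662, 0.816]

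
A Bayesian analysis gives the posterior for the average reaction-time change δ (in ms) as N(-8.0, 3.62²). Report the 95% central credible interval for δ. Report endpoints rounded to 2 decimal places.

[-15.10, -0.90]

The posterior is symmetric, so the 95% equal-tailed interval is δ = -8.0 ± z·3.62 with z = 1.960.
Half-width: 1.960 × 3.62 = 7.10.
-8.0 − 7.10 = -15.10; -8.0 + 7.10 = -0.90.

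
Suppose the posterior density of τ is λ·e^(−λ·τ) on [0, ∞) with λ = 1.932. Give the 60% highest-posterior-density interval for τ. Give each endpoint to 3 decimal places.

[0.000, 0.474]

The exponential density is strictly decreasing on [0, ∞), so the HPD interval is anchored at 0: [0, q] with P(τ ≤ q) = 0.60.
q = −ln(1 − 0.60) / 1.932 = 0.9163 / 1.932 = 0.474.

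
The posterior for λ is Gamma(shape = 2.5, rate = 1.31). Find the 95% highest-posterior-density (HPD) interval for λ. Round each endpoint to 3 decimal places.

[0.113, 4.272]

The posterior is unimodal and skewed, so the HPD interval has equal density at both endpoints and is the shortest 95% interval.
Solving f(0.113) = f(4.272) with F(4.272) − F(0.113) = 0.95 gives [0.113, 4.272].
For comparison, the equal-tailed interval is [0.317, 4.898]; the HPD is narrower and shifted toward the mode.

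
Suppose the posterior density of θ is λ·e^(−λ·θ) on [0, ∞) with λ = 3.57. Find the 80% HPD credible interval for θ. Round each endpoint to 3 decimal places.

[0.000, 0.451]

The exponential density is strictly decreasing on [0, ∞), so the HPD interval is anchored at 0: [0, q] with P(θ ≤ q) = 0.80.
q = −ln(1 − 0.80) / 3.57 = 1.6094 / 3.57 = 0.451.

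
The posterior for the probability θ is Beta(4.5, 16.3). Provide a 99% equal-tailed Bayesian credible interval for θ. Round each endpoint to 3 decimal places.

[0.047, 0.482]

Posterior: Beta(4.5, 16.3).
Equal-tailed 99% interval: the 0.005 and 0.995 quantiles of Beta(4.5, 16.3).
Posterior mean ≈ 0.216, SD ≈ 0.088; a Normal approximation gives roughly [-0.011, 0.444].
Exact: F⁻¹(0.005) = 0.047; F⁻¹(0.995) = 0.482.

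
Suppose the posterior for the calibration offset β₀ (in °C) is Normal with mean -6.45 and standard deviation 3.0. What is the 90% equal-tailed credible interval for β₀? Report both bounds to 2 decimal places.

[-11.38, -1.52]

The posterior is symmetric, so the 90% equal-tailed interval is β₀ = -6.45 ± z·3.0 with z = 1.645.
Half-width: 1.645 × 3.0 = 4.93.
-6.45 − 4.93 = -11.38; -6.45 + 4.93 = -1.52.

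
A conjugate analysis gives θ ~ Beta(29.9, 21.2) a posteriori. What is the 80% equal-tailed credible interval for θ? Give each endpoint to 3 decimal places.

Posterior: Beta(29.9, 21.2).
Equal-tailed 80% interval: the 0.1 and 0.9 quantiles of Beta(29.9, 21.2).
Posterior mean ≈ 0.585, SD ≈ 0.068; a Normal approximation gives roughly [0.498, 0.673].
Exact: F⁻¹(0.1) = 0.496; F⁻¹(0.9) = 0.672.

[0.496, 0.672]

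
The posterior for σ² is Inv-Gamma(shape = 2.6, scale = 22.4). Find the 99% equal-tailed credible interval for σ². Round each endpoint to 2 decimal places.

Inverse-Gamma(2.6, 22.4) quantiles: F⁻¹(0.005) and F⁻¹(0.995).
Equivalently, 1/σ² ~ Gamma(2.6, rate = 22.4); invert its 0.995 and 0.005 quantiles.
Posterior mean ≈ 14.00, SD ≈ 18.07; a Normal approximation gives roughly [-32.56, 60.56].
Exact: lower = 2.62; upper = 97.36.

[2.62, 97.36]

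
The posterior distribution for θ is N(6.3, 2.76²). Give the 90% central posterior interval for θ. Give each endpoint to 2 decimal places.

[1.76, 10.84]

The posterior is symmetric, so the 90% equal-tailed interval is θ = 6.3 ± z·2.76 with z = 1.645.
Half-width: 1.645 × 2.76 = 4.54.
6.3 − 4.54 = 1.76; 6.3 + 4.54 = 10.84.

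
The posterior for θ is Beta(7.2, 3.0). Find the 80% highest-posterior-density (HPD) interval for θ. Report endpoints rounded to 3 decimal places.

The posterior is unimodal and skewed, so the HPD interval has equal density at both endpoints and is the shortest 80% interval.
Solving f(0.555) = f(0.901) with F(0.901) − F(0.555) = 0.80 gives [0.555, 0.901].
For comparison, the equal-tailed interval is [0.519, 0.873]; the HPD is narrower and shifted toward the mode.

[0.555, 0.901]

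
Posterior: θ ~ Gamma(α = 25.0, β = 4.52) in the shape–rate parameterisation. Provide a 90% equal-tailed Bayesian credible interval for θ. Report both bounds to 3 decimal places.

[3.846, 7.467]

Posterior: Gamma(shape 25.0, rate 4.52).
Equal-tailed 90% interval: Gamma(25.0, 4.52) quantiles at 0.05 and 0.95.
Posterior mean ≈ 5.531, SD ≈ 1.106; a Normal approximation gives roughly [3.711, 7.351].
Exact: lower = 3.846; upper = 7.467.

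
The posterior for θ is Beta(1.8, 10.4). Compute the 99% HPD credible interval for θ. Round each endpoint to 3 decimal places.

The posterior is unimodal and skewed, so the HPD interval has equal density at both endpoints and is the shortest 99% interval.
Solving f(0.000) = f(0.441) with F(0.441) − F(0.000) = 0.99 gives [0.000, 0.441].
For comparison, the equal-tailed interval is [0.007, 0.480]; the HPD is narrower and shifted toward the mode.

[0.000, 0.441]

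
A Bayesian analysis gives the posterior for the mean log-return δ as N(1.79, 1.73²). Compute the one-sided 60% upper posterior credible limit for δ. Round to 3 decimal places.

2.228

Need U with P(δ ≤ U) = 0.60: U = 1.79 + z_{0.4}·1.73.
z = 0.253; U = 1.79 + 0.253 × 1.73 = 2.228.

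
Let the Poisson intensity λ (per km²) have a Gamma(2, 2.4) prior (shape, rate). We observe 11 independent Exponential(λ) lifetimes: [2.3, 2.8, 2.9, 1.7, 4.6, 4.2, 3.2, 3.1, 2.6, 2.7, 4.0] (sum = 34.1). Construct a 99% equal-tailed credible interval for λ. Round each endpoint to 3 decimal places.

[0.153, 0.662]

Posterior: Gamma(2+11, 2.4+34.1) = Gamma(13, 36.5) (shape, rate).
Equal-tailed 99% interval: Gamma(13, 36.5) quantiles at 0.005 and 0.995.
Posterior mean ≈ 0.356, SD ≈ 0.099; a Normal approximation gives roughly [0.102, 0.611].
Exact: lower = 0.153; upper = 0.662.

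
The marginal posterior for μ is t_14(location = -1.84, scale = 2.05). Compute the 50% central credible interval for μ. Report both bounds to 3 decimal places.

[-3.259, -0.421]

The t_14 distribution is symmetric; the 50% interval is -1.84 ± t·2.05 with t_{0.75,14} = 0.692.
Half-width: 0.692 × 2.05 = 1.419.
-1.84 − 1.419 = -3.259; -1.84 + 1.419 = -0.421.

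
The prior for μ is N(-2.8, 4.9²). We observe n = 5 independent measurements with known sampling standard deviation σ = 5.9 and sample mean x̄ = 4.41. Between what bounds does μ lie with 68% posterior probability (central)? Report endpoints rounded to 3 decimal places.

[0.479, 5.100]

Posterior precision = 1/4.9² + 5/5.9² = 0.0416 + 0.1436 = 0.1853, so posterior SD = 2.3232.
Posterior mean = (-2.8/4.9² + 5·4.41/5.9²) / 0.1853 = 2.7893.
Interval: 2.7893 ± 0.994 × 2.3232 → [0.479, 5.100].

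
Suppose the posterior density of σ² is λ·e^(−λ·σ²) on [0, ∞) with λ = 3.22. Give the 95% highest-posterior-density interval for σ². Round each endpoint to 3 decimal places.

The exponential density is strictly decreasing on [0, ∞), so the HPD interval is anchored at 0: [0, q] with P(σ² ≤ q) = 0.95.
q = −ln(1 − 0.95) / 3.22 = 2.9957 / 3.22 = 0.930.

[0.000, 0.930]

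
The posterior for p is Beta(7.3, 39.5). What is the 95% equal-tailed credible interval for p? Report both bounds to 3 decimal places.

Posterior: Beta(7.3, 39.5).
Equal-tailed 95% interval: the 0.025 and 0.975 quantiles of Beta(7.3, 39.5).
Posterior mean ≈ 0.156, SD ≈ 0.052; a Normal approximation gives roughly [0.053, 0.259].
Exact: F⁻¹(0.025) = 0.068; F⁻¹(0.975) = 0.272.

[0.068, 0.272]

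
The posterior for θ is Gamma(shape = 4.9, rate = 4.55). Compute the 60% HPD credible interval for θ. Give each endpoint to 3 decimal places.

The posterior is unimodal and skewed, so the HPD interval has equal density at both endpoints and is the shortest 60% interval.
Solving f(0.536) = f(1.286) with F(1.286) − F(0.536) = 0.60 gives [0.536, 1.286].
For comparison, the equal-tailed interval is [0.661, 1.451]; the HPD is narrower and shifted toward the mode.

[0.536, 1.286]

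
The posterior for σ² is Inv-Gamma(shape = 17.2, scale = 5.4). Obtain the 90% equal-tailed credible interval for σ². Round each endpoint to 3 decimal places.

[0.220, 0.491]

Inverse-Gamma(17.2, 5.4) quantiles: F⁻¹(0.05) and F⁻¹(0.95).
Equivalently, 1/σ² ~ Gamma(17.2, rate = 5.4); invert its 0.95 and 0.05 quantiles.
Posterior mean ≈ 0.333, SD ≈ 0.085; a Normal approximation gives roughly [0.193, 0.474].
Exact: lower = 0.220; upper = 0.491.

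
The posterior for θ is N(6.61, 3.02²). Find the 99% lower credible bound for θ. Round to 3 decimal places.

Need L with P(θ ≥ L) = 0.99: L = 6.61 − z_{0.01}·3.02.
z = 2.326; L = 6.61 − 2.326 × 3.02 = -0.416.

-0.416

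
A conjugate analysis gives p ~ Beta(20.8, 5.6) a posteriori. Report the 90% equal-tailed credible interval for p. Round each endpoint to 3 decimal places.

Posterior: Beta(20.8, 5.6).
Equal-tailed 90% interval: the 0.05 and 0.95 quantiles of Beta(20.8, 5.6).
Posterior mean ≈ 0.788, SD ≈ 0.078; a Normal approximation gives roughly [0.659, 0.916].
Exact: F⁻¹(0.05) = 0.648; F⁻¹(0.95) = 0.903.

[0.648, 0.903]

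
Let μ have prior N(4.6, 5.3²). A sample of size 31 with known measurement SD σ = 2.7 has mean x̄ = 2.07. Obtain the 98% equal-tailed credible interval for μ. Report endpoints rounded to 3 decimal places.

Posterior precision = 1/5.3² + 31/2.7² = 0.0356 + 4.2524 = 4.2880, so posterior SD = 0.4829.
Posterior mean = (4.6/5.3² + 31·2.07/2.7²) / 4.2880 = 2.0910.
Interval: 2.0910 ± 2.326 × 0.4829 → [0.968, 3.214].

[0.968, 3.214]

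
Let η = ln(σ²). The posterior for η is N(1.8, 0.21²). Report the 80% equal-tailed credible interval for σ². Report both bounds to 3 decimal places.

[4.622, 7.918]

On the log scale the 80% interval is 1.8 ± 1.282 × 0.21 = [1.5309, 2.0691].
Exponentiate: [e^1.5309, e^2.0691] = [4.622, 7.918].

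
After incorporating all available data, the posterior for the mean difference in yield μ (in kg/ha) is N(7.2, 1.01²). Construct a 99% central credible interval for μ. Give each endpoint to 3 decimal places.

[4.598, 9.802]

The posterior is symmetric, so the 99% equal-tailed interval is μ = 7.2 ± z·1.01 with z = 2.576.
Half-width: 2.576 × 1.01 = 2.602.
7.2 − 2.602 = 4.598; 7.2 + 2.602 = 9.802.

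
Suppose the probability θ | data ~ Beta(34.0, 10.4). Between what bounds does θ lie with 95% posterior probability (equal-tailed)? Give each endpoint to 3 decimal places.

[0.632, 0.877]

Posterior: Beta(34.0, 10.4).
Equal-tailed 95% interval: the 0.025 and 0.975 quantiles of Beta(34.0, 10.4).
Posterior mean ≈ 0.766, SD ≈ 0.063; a Normal approximation gives roughly [0.643, 0.889].
Exact: F⁻¹(0.025) = 0.632; F⁻¹(0.975) = 0.877.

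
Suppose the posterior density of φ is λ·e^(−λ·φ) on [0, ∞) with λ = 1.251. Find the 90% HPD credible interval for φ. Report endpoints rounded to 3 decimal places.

The exponential density is strictly decreasing on [0, ∞), so the HPD interval is anchored at 0: [0, q] with P(φ ≤ q) = 0.90.
q = −ln(1 − 0.90) / 1.251 = 2.3026 / 1.251 = 1.841.

[0.000, 1.841]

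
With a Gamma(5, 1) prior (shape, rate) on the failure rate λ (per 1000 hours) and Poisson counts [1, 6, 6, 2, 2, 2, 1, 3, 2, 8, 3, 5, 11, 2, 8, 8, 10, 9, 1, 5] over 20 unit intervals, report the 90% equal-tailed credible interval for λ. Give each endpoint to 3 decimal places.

[4.007, 5.571]

Posterior: Gamma(5+95, 1+20) = Gamma(100, 21) (shape, rate).
Equal-tailed 90% interval: Gamma(100, 21) quantiles at 0.05 and 0.95.
Posterior mean ≈ 4.762, SD ≈ 0.476; a Normal approximation gives roughly [3.979, 5.545].
Exact: lower = 4.007; upper = 5.571.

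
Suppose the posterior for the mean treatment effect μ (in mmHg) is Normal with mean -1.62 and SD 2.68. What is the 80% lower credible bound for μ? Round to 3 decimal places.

Need L with P(μ ≥ L) = 0.80: L = -1.62 − z_{0.2}·2.68.
z = 0.842; L = -1.62 − 0.842 × 2.68 = -3.876.

-3.876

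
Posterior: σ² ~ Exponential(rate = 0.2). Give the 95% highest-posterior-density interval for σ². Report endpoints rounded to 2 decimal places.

The exponential density is strictly decreasing on [0, ∞), so the HPD interval is anchored at 0: [0, q] with P(σ² ≤ q) = 0.95.
q = −ln(1 − 0.95) / 0.2 = 2.9957 / 0.2 = 14.98.

[0.00, 14.98]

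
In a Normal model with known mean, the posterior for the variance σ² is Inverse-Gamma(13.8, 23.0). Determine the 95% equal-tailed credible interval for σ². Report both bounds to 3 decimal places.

Inverse-Gamma(13.8, 23.0) quantiles: F⁻¹(0.025) and F⁻¹(0.975).
Equivalently, 1/σ² ~ Gamma(13.8, rate = 23.0); invert its 0.975 and 0.025 quantiles.
Posterior mean ≈ 1.797, SD ≈ 0.523; a Normal approximation gives roughly [0.772, 2.822].
Exact: lower = 1.047; upper = 3.064.

[1.047, 3.064]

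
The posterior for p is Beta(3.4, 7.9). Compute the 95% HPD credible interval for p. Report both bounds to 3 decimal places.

The posterior is unimodal and skewed, so the HPD interval has equal density at both endpoints and is the shortest 95% interval.
Solving f(0.066) = f(0.555) with F(0.555) − F(0.066) = 0.95 gives [0.066, 0.555].
For comparison, the equal-tailed interval is [0.084, 0.583]; the HPD is narrower and shifted toward the mode.

[0.066, 0.555]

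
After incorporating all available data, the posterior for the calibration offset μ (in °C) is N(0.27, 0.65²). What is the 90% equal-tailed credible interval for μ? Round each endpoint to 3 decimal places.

[-0.799, 1.339]

The posterior is symmetric, so the 90% equal-tailed interval is μ = 0.27 ± z·0.65 with z = 1.645.
Half-width: 1.645 × 0.65 = 1.069.
0.27 − 1.069 = -0.799; 0.27 + 1.069 = 1.339.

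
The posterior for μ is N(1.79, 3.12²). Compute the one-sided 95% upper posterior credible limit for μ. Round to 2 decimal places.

6.92

Need U with P(μ ≤ U) = 0.95: U = 1.79 + z_{0.05}·3.12.
z = 1.645; U = 1.79 + 1.645 × 3.12 = 6.92.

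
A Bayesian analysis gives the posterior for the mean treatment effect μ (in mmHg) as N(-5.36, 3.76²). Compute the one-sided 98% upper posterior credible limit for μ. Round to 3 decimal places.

Need U with P(μ ≤ U) = 0.98: U = -5.36 + z_{0.02}·3.76.
z = 2.054; U = -5.36 + 2.054 × 3.76 = 2.362.

2.362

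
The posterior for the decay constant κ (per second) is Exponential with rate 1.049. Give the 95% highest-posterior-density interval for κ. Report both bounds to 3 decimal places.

The exponential density is strictly decreasing on [0, ∞), so the HPD interval is anchored at 0: [0, q] with P(κ ≤ q) = 0.95.
q = −ln(1 − 0.95) / 1.049 = 2.9957 / 1.049 = 2.856.

[0.000, 2.856]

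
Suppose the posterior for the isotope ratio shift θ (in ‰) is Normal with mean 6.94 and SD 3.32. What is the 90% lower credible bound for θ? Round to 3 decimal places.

Need L with P(θ ≥ L) = 0.90: L = 6.94 − z_{0.1}·3.32.
z = 1.282; L = 6.94 − 1.282 × 3.32 = 2.685.

2.685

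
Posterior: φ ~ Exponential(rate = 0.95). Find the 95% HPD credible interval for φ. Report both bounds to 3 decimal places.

[0.000, 3.153]

The exponential density is strictly decreasing on [0, ∞), so the HPD interval is anchored at 0: [0, q] with P(φ ≤ q) = 0.95.
q = −ln(1 − 0.95) / 0.95 = 2.9957 / 0.95 = 3.153.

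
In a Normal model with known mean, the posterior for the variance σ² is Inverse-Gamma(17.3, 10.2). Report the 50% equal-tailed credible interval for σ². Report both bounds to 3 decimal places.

Inverse-Gamma(17.3, 10.2) quantiles: F⁻¹(0.25) and F⁻¹(0.75).
Equivalently, 1/σ² ~ Gamma(17.3, rate = 10.2); invert its 0.75 and 0.25 quantiles.
Posterior mean ≈ 0.626, SD ≈ 0.160; a Normal approximation gives roughly [0.518, 0.734].
Exact: lower = 0.513; upper = 0.711.

[0.513, 0.711]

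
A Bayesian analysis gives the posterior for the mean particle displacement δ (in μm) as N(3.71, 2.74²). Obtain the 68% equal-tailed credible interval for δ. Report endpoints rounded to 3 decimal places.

The posterior is symmetric, so the 68% equal-tailed interval is δ = 3.71 ± z·2.74 with z = 0.994.
Half-width: 0.994 × 2.74 = 2.725.
3.71 − 2.725 = 0.985; 3.71 + 2.725 = 6.435.

[0.985, 6.435]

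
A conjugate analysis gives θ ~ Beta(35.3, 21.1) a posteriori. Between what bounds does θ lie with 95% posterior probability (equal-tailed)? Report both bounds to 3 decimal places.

Posterior: Beta(35.3, 21.1).
Equal-tailed 95% interval: the 0.025 and 0.975 quantiles of Beta(35.3, 21.1).
Posterior mean ≈ 0.626, SD ≈ 0.064; a Normal approximation gives roughly [0.501, 0.751].
Exact: F⁻¹(0.025) = 0.497; F⁻¹(0.975) = 0.746.

[0.497, 0.746]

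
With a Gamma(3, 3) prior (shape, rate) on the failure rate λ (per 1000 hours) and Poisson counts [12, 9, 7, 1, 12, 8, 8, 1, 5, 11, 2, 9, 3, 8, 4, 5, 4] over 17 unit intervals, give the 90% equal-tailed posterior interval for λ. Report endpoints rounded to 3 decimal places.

[4.759, 6.498]

Posterior: Gamma(3+109, 3+17) = Gamma(112, 20) (shape, rate).
Equal-tailed 90% interval: Gamma(112, 20) quantiles at 0.05 and 0.95.
Posterior mean ≈ 5.600, SD ≈ 0.529; a Normal approximation gives roughly [4.730, 6.470].
Exact: lower = 4.759; upper = 6.498.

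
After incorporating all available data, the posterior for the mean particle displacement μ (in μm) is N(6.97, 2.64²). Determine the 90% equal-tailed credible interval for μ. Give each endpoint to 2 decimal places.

[2.63, 11.31]

The posterior is symmetric, so the 90% equal-tailed interval is μ = 6.97 ± z·2.64 with z = 1.645.
Half-width: 1.645 × 2.64 = 4.34.
6.97 − 4.34 = 2.63; 6.97 + 4.34 = 11.31.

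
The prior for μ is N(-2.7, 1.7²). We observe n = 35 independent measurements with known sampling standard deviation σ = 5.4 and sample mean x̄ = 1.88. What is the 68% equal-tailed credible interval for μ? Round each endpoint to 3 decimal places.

Posterior precision = 1/1.7² + 35/5.4² = 0.3460 + 1.2003 = 1.5463, so posterior SD = 0.8042.
Posterior mean = (-2.7/1.7² + 35·1.88/5.4²) / 1.5463 = 0.8551.
Interval: 0.8551 ± 0.994 × 0.8042 → [0.055, 1.655].

[0.055, 1.655]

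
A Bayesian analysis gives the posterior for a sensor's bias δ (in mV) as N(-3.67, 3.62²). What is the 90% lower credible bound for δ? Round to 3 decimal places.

Need L with P(δ ≥ L) = 0.90: L = -3.67 − z_{0.1}·3.62.
z = 1.282; L = -3.67 − 1.282 × 3.62 = -8.309.

-8.309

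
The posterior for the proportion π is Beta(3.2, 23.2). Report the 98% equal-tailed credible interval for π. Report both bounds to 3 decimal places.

Posterior: Beta(3.2, 23.2).
Equal-tailed 98% interval: the 0.01 and 0.99 quantiles of Beta(3.2, 23.2).
Posterior mean ≈ 0.121, SD ≈ 0.062; a Normal approximation gives roughly [-0.024, 0.266].
Exact: F⁻¹(0.01) = 0.021; F⁻¹(0.99) = 0.303.

[0.021, 0.303]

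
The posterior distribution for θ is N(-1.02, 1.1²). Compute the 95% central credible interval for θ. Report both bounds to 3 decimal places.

The posterior is symmetric, so the 95% equal-tailed interval is θ = -1.02 ± z·1.1 with z = 1.960.
Half-width: 1.960 × 1.1 = 2.156.
-1.02 − 2.156 = -3.176; -1.02 + 2.156 = 1.136.

[-3.176, 1.136]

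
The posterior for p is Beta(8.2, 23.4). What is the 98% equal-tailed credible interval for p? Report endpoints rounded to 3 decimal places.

[0.106, 0.456]

Posterior: Beta(8.2, 23.4).
Equal-tailed 98% interval: the 0.01 and 0.99 quantiles of Beta(8.2, 23.4).
Posterior mean ≈ 0.259, SD ≈ 0.077; a Normal approximation gives roughly [0.081, 0.438].
Exact: F⁻¹(0.01) = 0.106; F⁻¹(0.99) = 0.456.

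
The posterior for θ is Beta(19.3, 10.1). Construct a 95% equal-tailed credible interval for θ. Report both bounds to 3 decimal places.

[0.479, 0.814]

Posterior: Beta(19.3, 10.1).
Equal-tailed 95% interval: the 0.025 and 0.975 quantiles of Beta(19.3, 10.1).
Posterior mean ≈ 0.656, SD ≈ 0.086; a Normal approximation gives roughly [0.488, 0.825].
Exact: F⁻¹(0.025) = 0.479; F⁻¹(0.975) = 0.814.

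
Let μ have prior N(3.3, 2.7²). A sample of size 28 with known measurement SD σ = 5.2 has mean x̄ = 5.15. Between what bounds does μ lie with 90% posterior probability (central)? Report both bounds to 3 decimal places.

Posterior precision = 1/2.7² + 28/5.2² = 0.1372 + 1.0355 = 1.1727, so posterior SD = 0.9234.
Posterior mean = (3.3/2.7² + 28·5.15/5.2²) / 1.1727 = 4.9336.
Interval: 4.9336 ± 1.645 × 0.9234 → [3.415, 6.453].

[3.415, 6.453]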